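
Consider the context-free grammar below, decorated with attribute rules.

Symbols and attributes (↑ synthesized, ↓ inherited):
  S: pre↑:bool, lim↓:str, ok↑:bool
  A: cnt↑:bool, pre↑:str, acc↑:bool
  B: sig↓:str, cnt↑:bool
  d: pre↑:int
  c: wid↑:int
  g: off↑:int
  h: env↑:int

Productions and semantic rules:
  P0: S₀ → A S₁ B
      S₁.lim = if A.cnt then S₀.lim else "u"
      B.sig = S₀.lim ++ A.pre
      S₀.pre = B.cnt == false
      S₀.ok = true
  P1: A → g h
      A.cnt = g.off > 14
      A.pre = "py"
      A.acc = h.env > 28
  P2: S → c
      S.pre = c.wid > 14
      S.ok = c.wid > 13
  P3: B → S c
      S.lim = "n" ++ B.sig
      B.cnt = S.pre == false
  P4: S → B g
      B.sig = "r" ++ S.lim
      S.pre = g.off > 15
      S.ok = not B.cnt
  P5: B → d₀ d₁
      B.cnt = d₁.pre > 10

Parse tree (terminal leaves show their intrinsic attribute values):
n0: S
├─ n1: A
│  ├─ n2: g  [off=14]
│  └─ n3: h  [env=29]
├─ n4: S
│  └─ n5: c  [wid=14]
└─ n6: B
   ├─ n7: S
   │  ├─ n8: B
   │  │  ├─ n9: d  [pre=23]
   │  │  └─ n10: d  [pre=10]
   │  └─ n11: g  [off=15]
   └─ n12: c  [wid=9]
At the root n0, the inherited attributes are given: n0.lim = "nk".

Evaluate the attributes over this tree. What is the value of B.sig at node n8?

"rnnkpy"

1. n0.lim = "nk"  [given at root]
2. n2.off = 14  [terminal]
3. n3.env = 29  [terminal]
4. n1.cnt = false  [g.off > 14]
5. n1.pre = "py"  ["py"]
6. n1.acc = true  [h.env > 28]
7. n4.lim = "u"  [if A.cnt then S₀.lim else "u"]
8. n5.wid = 14  [terminal]
9. n4.pre = false  [c.wid > 14]
10. n4.ok = true  [c.wid > 13]
11. n6.sig = "nkpy"  [S₀.lim ++ A.pre]
12. n7.lim = "nnkpy"  ["n" ++ B.sig]
13. n8.sig = "rnnkpy"  ["r" ++ S.lim]
14. n9.pre = 23  [terminal]
15. n10.pre = 10  [terminal]
16. n8.cnt = false  [d₁.pre > 10]
17. n11.off = 15  [terminal]
18. n7.pre = false  [g.off > 15]
19. n7.ok = true  [not B.cnt]
20. n12.wid = 9  [terminal]
21. n6.cnt = true  [S.pre == false]
22. n0.pre = false  [B.cnt == false]
23. n0.ok = true  [true]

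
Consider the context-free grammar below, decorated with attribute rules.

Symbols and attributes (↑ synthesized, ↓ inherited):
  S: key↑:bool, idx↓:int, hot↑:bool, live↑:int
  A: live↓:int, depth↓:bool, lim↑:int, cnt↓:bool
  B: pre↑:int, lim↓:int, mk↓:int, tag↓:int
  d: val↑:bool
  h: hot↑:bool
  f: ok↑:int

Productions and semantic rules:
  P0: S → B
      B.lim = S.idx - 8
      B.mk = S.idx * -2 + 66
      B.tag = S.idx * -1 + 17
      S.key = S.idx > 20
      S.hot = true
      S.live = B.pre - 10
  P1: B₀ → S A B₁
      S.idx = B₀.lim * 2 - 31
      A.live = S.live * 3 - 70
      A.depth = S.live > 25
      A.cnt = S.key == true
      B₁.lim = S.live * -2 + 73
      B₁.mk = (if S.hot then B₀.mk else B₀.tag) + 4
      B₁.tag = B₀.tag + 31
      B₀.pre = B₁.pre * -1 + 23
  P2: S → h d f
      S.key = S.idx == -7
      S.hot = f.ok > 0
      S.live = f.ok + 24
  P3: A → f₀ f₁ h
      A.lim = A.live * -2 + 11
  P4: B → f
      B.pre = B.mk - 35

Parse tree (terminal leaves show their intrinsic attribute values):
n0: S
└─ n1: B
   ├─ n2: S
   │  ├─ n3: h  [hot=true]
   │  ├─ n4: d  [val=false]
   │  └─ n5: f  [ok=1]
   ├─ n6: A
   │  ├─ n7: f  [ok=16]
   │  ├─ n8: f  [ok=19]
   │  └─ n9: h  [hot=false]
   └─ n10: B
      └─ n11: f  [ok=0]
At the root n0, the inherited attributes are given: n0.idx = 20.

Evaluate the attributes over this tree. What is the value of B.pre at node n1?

1. n0.idx = 20  [given at root]
2. n1.lim = 12  [S.idx - 8]
3. n1.mk = 26  [S.idx * -2 + 66]
4. n1.tag = -3  [S.idx * -1 + 17]
5. n2.idx = -7  [B₀.lim * 2 - 31]
6. n3.hot = true  [terminal]
7. n4.val = false  [terminal]
8. n5.ok = 1  [terminal]
9. n2.key = true  [S.idx == -7]
10. n2.hot = true  [f.ok > 0]
11. n2.live = 25  [f.ok + 24]
12. n6.live = 5  [S.live * 3 - 70]
13. n6.depth = false  [S.live > 25]
14. n6.cnt = true  [S.key == true]
15. n7.ok = 16  [terminal]
16. n8.ok = 19  [terminal]
17. n9.hot = false  [terminal]
18. n6.lim = 1  [A.live * -2 + 11]
19. n10.lim = 23  [S.live * -2 + 73]
20. n10.mk = 30  [(if S.hot then B₀.mk else B₀.tag) + 4]
21. n10.tag = 28  [B₀.tag + 31]
22. n11.ok = 0  [terminal]
23. n10.pre = -5  [B.mk - 35]
24. n1.pre = 28  [B₁.pre * -1 + 23]
25. n0.key = false  [S.idx > 20]
26. n0.hot = true  [true]
27. n0.live = 18  [B.pre - 10]

28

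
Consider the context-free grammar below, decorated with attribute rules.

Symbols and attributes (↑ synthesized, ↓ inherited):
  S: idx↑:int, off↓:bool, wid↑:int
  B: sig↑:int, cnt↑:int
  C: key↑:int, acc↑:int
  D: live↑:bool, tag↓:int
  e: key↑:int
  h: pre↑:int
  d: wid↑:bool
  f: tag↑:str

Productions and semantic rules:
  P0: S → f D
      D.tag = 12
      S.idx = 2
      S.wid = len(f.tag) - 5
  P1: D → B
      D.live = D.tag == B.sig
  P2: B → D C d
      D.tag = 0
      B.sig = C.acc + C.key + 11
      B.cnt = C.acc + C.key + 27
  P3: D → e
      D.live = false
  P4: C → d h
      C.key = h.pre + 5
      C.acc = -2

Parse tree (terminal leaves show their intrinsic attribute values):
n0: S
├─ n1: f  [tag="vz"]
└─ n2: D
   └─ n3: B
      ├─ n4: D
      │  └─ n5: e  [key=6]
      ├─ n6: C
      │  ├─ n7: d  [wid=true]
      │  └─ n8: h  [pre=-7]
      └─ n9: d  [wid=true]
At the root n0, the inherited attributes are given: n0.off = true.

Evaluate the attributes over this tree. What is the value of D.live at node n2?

1. n0.off = true  [given at root]
2. n1.tag = "vz"  [terminal]
3. n2.tag = 12  [12]
4. n4.tag = 0  [0]
5. n5.key = 6  [terminal]
6. n4.live = false  [false]
7. n7.wid = true  [terminal]
8. n8.pre = -7  [terminal]
9. n6.key = -2  [h.pre + 5]
10. n6.acc = -2  [-2]
11. n9.wid = true  [terminal]
12. n3.sig = 7  [C.acc + C.key + 11]
13. n3.cnt = 23  [C.acc + C.key + 27]
14. n2.live = false  [D.tag == B.sig]
15. n0.idx = 2  [2]
16. n0.wid = -3  [len(f.tag) - 5]

false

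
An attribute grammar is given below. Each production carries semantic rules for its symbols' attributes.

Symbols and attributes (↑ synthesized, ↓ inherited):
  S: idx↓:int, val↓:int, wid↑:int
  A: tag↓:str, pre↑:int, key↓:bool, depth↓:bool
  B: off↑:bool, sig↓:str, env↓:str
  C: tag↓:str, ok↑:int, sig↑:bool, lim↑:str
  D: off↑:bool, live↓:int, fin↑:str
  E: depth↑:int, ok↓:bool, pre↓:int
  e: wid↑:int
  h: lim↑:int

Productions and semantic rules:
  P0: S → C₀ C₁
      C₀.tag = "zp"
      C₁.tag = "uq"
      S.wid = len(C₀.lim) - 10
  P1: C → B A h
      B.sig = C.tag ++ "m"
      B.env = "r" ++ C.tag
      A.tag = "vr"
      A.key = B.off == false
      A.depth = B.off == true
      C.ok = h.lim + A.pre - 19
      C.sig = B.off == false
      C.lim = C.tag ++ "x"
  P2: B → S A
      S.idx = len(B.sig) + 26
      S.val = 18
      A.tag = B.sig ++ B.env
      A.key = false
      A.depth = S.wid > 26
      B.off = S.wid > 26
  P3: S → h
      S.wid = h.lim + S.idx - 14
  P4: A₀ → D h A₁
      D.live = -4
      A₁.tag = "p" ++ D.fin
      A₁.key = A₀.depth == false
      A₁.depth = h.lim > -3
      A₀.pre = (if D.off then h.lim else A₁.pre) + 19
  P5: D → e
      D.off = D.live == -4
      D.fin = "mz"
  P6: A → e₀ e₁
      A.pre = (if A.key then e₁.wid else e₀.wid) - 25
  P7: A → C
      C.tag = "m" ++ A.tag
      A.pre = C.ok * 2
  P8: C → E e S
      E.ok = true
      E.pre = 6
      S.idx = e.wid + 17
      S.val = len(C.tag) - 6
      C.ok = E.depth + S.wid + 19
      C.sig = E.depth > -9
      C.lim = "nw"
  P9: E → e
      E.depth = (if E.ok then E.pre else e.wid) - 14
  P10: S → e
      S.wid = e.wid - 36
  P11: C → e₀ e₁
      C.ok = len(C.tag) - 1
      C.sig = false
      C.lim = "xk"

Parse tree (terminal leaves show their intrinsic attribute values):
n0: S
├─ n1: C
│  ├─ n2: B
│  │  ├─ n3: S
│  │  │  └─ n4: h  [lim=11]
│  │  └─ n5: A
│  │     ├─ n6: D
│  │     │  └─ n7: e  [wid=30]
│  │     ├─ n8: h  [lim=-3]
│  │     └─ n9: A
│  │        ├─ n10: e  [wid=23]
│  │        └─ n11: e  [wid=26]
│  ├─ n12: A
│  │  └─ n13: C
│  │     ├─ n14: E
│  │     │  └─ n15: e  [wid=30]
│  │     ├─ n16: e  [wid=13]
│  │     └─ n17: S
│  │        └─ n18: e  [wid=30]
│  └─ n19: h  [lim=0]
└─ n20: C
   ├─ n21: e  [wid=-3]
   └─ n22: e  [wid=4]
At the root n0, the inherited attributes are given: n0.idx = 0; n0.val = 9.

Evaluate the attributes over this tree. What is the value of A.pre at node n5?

1. n0.idx = 0  [given at root]
2. n0.val = 9  [given at root]
3. n1.tag = "zp"  ["zp"]
4. n2.sig = "zpm"  [C.tag ++ "m"]
5. n2.env = "rzp"  ["r" ++ C.tag]
6. n3.idx = 29  [len(B.sig) + 26]
7. n3.val = 18  [18]
8. n4.lim = 11  [terminal]
9. n3.wid = 26  [h.lim + S.idx - 14]
10. n5.tag = "zpmrzp"  [B.sig ++ B.env]
11. n5.key = false  [false]
12. n5.depth = false  [S.wid > 26]
13. n6.live = -4  [-4]
14. n7.wid = 30  [terminal]
15. n6.off = true  [D.live == -4]
16. n6.fin = "mz"  ["mz"]
17. n8.lim = -3  [terminal]
18. n9.tag = "pmz"  ["p" ++ D.fin]
19. n9.key = true  [A₀.depth == false]
20. n9.depth = false  [h.lim > -3]
21. n10.wid = 23  [terminal]
22. n11.wid = 26  [terminal]
23. n9.pre = 1  [(if A.key then e₁.wid else e₀.wid) - 25]
24. n5.pre = 16  [(if D.off then h.lim else A₁.pre) + 19]
25. n2.off = false  [S.wid > 26]
26. n12.tag = "vr"  ["vr"]
27. n12.key = true  [B.off == false]
28. n12.depth = false  [B.off == true]
29. n13.tag = "mvr"  ["m" ++ A.tag]
30. n14.ok = true  [true]
31. n14.pre = 6  [6]
32. n15.wid = 30  [terminal]
33. n14.depth = -8  [(if E.ok then E.pre else e.wid) - 14]
34. n16.wid = 13  [terminal]
35. n17.idx = 30  [e.wid + 17]
36. n17.val = -3  [len(C.tag) - 6]
37. n18.wid = 30  [terminal]
38. n17.wid = -6  [e.wid - 36]
39. n13.ok = 5  [E.depth + S.wid + 19]
40. n13.sig = true  [E.depth > -9]
41. n13.lim = "nw"  ["nw"]
42. n12.pre = 10  [C.ok * 2]
43. n19.lim = 0  [terminal]
44. n1.ok = -9  [h.lim + A.pre - 19]
45. n1.sig = true  [B.off == false]
46. n1.lim = "zpx"  [C.tag ++ "x"]
47. n20.tag = "uq"  ["uq"]
48. n21.wid = -3  [terminal]
49. n22.wid = 4  [terminal]
50. n20.ok = 1  [len(C.tag) - 1]
51. n20.sig = false  [false]
52. n20.lim = "xk"  ["xk"]
53. n0.wid = -7  [len(C₀.lim) - 10]

16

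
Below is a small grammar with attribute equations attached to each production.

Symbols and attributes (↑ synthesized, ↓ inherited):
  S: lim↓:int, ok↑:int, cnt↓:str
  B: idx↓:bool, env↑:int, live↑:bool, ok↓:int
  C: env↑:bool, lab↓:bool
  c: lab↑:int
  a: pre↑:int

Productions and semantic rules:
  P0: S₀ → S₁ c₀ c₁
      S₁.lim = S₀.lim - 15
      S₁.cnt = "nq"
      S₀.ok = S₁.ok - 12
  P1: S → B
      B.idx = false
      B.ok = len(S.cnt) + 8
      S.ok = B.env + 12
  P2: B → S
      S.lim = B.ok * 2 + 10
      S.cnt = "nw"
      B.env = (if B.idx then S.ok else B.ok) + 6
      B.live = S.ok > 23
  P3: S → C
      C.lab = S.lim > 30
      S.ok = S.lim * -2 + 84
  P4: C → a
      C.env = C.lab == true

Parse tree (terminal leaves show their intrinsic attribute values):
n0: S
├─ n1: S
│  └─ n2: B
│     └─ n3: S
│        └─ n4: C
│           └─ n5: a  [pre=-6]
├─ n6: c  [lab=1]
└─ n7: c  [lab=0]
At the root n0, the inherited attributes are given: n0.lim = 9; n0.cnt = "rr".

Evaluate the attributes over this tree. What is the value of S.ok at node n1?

1. n0.lim = 9  [given at root]
2. n0.cnt = "rr"  [given at root]
3. n1.lim = -6  [S₀.lim - 15]
4. n1.cnt = "nq"  ["nq"]
5. n2.idx = false  [false]
6. n2.ok = 10  [len(S.cnt) + 8]
7. n3.lim = 30  [B.ok * 2 + 10]
8. n3.cnt = "nw"  ["nw"]
9. n4.lab = false  [S.lim > 30]
10. n5.pre = -6  [terminal]
11. n4.env = false  [C.lab == true]
12. n3.ok = 24  [S.lim * -2 + 84]
13. n2.env = 16  [(if B.idx then S.ok else B.ok) + 6]
14. n2.live = true  [S.ok > 23]
15. n1.ok = 28  [B.env + 12]
16. n6.lab = 1  [terminal]
17. n7.lab = 0  [terminal]
18. n0.ok = 16  [S₁.ok - 12]

28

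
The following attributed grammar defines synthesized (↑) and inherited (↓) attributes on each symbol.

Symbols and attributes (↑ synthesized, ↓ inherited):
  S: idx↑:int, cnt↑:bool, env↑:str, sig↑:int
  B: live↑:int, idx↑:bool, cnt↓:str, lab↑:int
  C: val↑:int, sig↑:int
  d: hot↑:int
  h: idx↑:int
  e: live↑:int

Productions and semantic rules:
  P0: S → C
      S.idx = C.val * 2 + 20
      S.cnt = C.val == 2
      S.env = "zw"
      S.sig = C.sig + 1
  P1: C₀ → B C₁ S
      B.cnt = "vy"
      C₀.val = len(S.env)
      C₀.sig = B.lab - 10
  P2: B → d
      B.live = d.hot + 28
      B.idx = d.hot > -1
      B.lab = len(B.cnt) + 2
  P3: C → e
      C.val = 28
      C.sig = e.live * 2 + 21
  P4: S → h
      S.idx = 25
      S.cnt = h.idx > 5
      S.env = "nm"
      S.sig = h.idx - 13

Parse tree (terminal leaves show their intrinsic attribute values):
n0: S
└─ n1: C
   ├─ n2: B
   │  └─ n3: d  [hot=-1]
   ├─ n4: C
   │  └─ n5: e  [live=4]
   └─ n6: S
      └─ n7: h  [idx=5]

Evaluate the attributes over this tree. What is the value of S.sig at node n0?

-5

1. n2.cnt = "vy"  ["vy"]
2. n3.hot = -1  [terminal]
3. n2.live = 27  [d.hot + 28]
4. n2.idx = false  [d.hot > -1]
5. n2.lab = 4  [len(B.cnt) + 2]
6. n5.live = 4  [terminal]
7. n4.val = 28  [28]
8. n4.sig = 29  [e.live * 2 + 21]
9. n7.idx = 5  [terminal]
10. n6.idx = 25  [25]
11. n6.cnt = false  [h.idx > 5]
12. n6.env = "nm"  ["nm"]
13. n6.sig = -8  [h.idx - 13]
14. n1.val = 2  [len(S.env)]
15. n1.sig = -6  [B.lab - 10]
16. n0.idx = 24  [C.val * 2 + 20]
17. n0.cnt = true  [C.val == 2]
18. n0.env = "zw"  ["zw"]
19. n0.sig = -5  [C.sig + 1]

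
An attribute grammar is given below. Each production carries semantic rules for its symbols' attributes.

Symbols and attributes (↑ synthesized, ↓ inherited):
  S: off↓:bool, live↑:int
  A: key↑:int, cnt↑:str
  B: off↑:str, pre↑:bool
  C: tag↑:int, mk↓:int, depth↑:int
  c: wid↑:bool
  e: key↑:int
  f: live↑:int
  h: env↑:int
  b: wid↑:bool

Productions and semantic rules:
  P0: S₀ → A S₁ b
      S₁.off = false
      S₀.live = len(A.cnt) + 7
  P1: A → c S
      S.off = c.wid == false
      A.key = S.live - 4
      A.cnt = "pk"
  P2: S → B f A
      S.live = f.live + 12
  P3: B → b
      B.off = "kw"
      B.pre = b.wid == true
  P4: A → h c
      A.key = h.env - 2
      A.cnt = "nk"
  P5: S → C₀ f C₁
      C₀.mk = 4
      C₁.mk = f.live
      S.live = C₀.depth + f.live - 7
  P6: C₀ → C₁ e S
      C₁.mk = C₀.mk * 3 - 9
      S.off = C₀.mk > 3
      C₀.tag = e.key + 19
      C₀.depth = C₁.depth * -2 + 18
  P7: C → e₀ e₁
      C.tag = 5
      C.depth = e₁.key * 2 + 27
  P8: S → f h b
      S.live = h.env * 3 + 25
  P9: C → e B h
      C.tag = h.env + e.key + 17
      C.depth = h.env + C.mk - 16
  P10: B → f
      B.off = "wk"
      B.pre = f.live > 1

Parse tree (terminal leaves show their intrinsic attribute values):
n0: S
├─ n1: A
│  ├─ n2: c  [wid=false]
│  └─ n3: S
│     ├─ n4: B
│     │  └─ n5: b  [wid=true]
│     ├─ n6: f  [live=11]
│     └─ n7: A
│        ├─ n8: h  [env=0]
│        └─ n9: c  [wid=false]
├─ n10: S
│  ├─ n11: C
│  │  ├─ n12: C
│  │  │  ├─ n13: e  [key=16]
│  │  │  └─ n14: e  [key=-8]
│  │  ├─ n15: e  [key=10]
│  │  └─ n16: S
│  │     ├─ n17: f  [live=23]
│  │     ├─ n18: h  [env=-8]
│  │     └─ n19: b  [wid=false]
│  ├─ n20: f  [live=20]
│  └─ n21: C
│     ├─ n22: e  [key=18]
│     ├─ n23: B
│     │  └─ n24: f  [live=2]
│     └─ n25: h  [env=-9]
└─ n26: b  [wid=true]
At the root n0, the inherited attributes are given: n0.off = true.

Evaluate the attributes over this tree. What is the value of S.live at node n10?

1. n0.off = true  [given at root]
2. n2.wid = false  [terminal]
3. n3.off = true  [c.wid == false]
4. n5.wid = true  [terminal]
5. n4.off = "kw"  ["kw"]
6. n4.pre = true  [b.wid == true]
7. n6.live = 11  [terminal]
8. n8.env = 0  [terminal]
9. n9.wid = false  [terminal]
10. n7.key = -2  [h.env - 2]
11. n7.cnt = "nk"  ["nk"]
12. n3.live = 23  [f.live + 12]
13. n1.key = 19  [S.live - 4]
14. n1.cnt = "pk"  ["pk"]
15. n10.off = false  [false]
16. n11.mk = 4  [4]
17. n12.mk = 3  [C₀.mk * 3 - 9]
18. n13.key = 16  [terminal]
19. n14.key = -8  [terminal]
20. n12.tag = 5  [5]
21. n12.depth = 11  [e₁.key * 2 + 27]
22. n15.key = 10  [terminal]
23. n16.off = true  [C₀.mk > 3]
24. n17.live = 23  [terminal]
25. n18.env = -8  [terminal]
26. n19.wid = false  [terminal]
27. n16.live = 1  [h.env * 3 + 25]
28. n11.tag = 29  [e.key + 19]
29. n11.depth = -4  [C₁.depth * -2 + 18]
30. n20.live = 20  [terminal]
31. n21.mk = 20  [f.live]
32. n22.key = 18  [terminal]
33. n24.live = 2  [terminal]
34. n23.off = "wk"  ["wk"]
35. n23.pre = true  [f.live > 1]
36. n25.env = -9  [terminal]
37. n21.tag = 26  [h.env + e.key + 17]
38. n21.depth = -5  [h.env + C.mk - 16]
39. n10.live = 9  [C₀.depth + f.live - 7]
40. n26.wid = true  [terminal]
41. n0.live = 9  [len(A.cnt) + 7]

9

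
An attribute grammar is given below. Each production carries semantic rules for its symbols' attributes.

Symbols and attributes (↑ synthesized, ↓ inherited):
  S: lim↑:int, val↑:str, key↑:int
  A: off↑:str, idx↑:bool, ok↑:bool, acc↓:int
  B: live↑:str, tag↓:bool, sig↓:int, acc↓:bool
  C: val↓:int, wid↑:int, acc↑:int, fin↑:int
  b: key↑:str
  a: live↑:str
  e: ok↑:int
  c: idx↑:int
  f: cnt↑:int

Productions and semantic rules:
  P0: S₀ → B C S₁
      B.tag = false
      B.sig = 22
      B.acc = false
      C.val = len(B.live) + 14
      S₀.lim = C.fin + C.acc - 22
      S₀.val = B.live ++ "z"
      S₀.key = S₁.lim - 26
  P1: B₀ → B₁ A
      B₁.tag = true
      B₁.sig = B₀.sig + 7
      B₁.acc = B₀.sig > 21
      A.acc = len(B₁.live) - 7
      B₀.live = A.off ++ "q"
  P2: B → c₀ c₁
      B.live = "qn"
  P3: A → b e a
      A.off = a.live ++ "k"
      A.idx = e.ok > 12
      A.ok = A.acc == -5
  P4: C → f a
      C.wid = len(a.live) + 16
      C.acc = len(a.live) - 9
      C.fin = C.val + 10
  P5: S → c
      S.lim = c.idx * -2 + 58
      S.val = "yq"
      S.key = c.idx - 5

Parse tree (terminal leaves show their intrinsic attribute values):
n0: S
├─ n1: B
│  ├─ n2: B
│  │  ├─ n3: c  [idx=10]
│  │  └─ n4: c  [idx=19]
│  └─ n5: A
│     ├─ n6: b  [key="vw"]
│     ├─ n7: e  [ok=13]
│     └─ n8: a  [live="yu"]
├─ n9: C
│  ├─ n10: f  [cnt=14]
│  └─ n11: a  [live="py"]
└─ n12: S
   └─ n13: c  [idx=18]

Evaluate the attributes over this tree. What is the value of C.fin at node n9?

1. n1.tag = false  [false]
2. n1.sig = 22  [22]
3. n1.acc = false  [false]
4. n2.tag = true  [true]
5. n2.sig = 29  [B₀.sig + 7]
6. n2.acc = true  [B₀.sig > 21]
7. n3.idx = 10  [terminal]
8. n4.idx = 19  [terminal]
9. n2.live = "qn"  ["qn"]
10. n5.acc = -5  [len(B₁.live) - 7]
11. n6.key = "vw"  [terminal]
12. n7.ok = 13  [terminal]
13. n8.live = "yu"  [terminal]
14. n5.off = "yuk"  [a.live ++ "k"]
15. n5.idx = true  [e.ok > 12]
16. n5.ok = true  [A.acc == -5]
17. n1.live = "yukq"  [A.off ++ "q"]
18. n9.val = 18  [len(B.live) + 14]
19. n10.cnt = 14  [terminal]
20. n11.live = "py"  [terminal]
21. n9.wid = 18  [len(a.live) + 16]
22. n9.acc = -7  [len(a.live) - 9]
23. n9.fin = 28  [C.val + 10]
24. n13.idx = 18  [terminal]
25. n12.lim = 22  [c.idx * -2 + 58]
26. n12.val = "yq"  ["yq"]
27. n12.key = 13  [c.idx - 5]
28. n0.lim = -1  [C.fin + C.acc - 22]
29. n0.val = "yukqz"  [B.live ++ "z"]
30. n0.key = -4  [S₁.lim - 26]

28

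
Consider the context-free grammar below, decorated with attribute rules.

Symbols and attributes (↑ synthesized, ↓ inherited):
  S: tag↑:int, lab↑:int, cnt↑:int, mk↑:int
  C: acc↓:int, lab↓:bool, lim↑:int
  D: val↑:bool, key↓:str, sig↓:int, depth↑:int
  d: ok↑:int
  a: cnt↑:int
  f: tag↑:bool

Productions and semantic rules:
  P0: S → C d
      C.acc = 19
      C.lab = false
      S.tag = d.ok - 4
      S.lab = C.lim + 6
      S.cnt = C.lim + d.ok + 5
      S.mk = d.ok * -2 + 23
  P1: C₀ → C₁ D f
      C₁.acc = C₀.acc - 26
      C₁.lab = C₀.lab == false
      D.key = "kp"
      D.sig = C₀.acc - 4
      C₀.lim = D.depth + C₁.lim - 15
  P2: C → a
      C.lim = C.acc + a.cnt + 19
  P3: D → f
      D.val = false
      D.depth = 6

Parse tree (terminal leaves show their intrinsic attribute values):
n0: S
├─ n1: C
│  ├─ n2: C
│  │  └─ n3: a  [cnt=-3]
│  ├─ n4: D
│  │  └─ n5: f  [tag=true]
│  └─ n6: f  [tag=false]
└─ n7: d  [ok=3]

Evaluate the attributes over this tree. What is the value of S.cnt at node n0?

1. n1.acc = 19  [19]
2. n1.lab = false  [false]
3. n2.acc = -7  [C₀.acc - 26]
4. n2.lab = true  [C₀.lab == false]
5. n3.cnt = -3  [terminal]
6. n2.lim = 9  [C.acc + a.cnt + 19]
7. n4.key = "kp"  ["kp"]
8. n4.sig = 15  [C₀.acc - 4]
9. n5.tag = true  [terminal]
10. n4.val = false  [false]
11. n4.depth = 6  [6]
12. n6.tag = false  [terminal]
13. n1.lim = 0  [D.depth + C₁.lim - 15]
14. n7.ok = 3  [terminal]
15. n0.tag = -1  [d.ok - 4]
16. n0.lab = 6  [C.lim + 6]
17. n0.cnt = 8  [C.lim + d.ok + 5]
18. n0.mk = 17  [d.ok * -2 + 23]

8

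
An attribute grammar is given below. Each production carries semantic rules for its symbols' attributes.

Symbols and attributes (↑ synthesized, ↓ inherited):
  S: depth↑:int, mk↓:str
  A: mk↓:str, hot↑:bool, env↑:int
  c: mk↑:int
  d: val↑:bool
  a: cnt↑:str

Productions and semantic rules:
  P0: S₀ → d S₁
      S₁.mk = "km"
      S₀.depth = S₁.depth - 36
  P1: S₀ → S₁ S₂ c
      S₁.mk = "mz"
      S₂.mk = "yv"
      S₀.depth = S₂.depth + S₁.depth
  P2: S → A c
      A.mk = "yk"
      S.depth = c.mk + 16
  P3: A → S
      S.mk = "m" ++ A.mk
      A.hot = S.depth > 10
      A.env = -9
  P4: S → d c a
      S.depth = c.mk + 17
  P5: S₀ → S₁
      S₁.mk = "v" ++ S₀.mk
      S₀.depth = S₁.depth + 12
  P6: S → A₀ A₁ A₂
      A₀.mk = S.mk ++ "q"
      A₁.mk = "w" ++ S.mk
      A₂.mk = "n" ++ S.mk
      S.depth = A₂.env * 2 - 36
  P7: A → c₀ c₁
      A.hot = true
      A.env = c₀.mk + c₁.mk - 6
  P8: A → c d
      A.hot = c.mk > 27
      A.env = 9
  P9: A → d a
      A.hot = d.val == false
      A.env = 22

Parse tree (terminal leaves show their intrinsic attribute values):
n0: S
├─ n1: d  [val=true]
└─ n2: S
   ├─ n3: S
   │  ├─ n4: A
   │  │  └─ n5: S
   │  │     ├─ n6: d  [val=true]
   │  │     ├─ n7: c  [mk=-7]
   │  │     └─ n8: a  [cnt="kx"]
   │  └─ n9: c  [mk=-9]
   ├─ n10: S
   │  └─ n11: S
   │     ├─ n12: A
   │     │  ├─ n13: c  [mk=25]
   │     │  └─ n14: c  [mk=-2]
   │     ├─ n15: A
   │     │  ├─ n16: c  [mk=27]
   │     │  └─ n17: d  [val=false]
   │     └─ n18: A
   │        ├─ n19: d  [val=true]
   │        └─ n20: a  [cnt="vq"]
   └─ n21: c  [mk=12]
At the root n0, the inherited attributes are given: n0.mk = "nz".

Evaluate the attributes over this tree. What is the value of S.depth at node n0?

-9

1. n0.mk = "nz"  [given at root]
2. n1.val = true  [terminal]
3. n2.mk = "km"  ["km"]
4. n3.mk = "mz"  ["mz"]
5. n4.mk = "yk"  ["yk"]
6. n5.mk = "myk"  ["m" ++ A.mk]
7. n6.val = true  [terminal]
8. n7.mk = -7  [terminal]
9. n8.cnt = "kx"  [terminal]
10. n5.depth = 10  [c.mk + 17]
11. n4.hot = false  [S.depth > 10]
12. n4.env = -9  [-9]
13. n9.mk = -9  [terminal]
14. n3.depth = 7  [c.mk + 16]
15. n10.mk = "yv"  ["yv"]
16. n11.mk = "vyv"  ["v" ++ S₀.mk]
17. n12.mk = "vyvq"  [S.mk ++ "q"]
18. n13.mk = 25  [terminal]
19. n14.mk = -2  [terminal]
20. n12.hot = true  [true]
21. n12.env = 17  [c₀.mk + c₁.mk - 6]
22. n15.mk = "wvyv"  ["w" ++ S.mk]
23. n16.mk = 27  [terminal]
24. n17.val = false  [terminal]
25. n15.hot = false  [c.mk > 27]
26. n15.env = 9  [9]
27. n18.mk = "nvyv"  ["n" ++ S.mk]
28. n19.val = true  [terminal]
29. n20.cnt = "vq"  [terminal]
30. n18.hot = false  [d.val == false]
31. n18.env = 22  [22]
32. n11.depth = 8  [A₂.env * 2 - 36]
33. n10.depth = 20  [S₁.depth + 12]
34. n21.mk = 12  [terminal]
35. n2.depth = 27  [S₂.depth + S₁.depth]
36. n0.depth = -9  [S₁.depth - 36]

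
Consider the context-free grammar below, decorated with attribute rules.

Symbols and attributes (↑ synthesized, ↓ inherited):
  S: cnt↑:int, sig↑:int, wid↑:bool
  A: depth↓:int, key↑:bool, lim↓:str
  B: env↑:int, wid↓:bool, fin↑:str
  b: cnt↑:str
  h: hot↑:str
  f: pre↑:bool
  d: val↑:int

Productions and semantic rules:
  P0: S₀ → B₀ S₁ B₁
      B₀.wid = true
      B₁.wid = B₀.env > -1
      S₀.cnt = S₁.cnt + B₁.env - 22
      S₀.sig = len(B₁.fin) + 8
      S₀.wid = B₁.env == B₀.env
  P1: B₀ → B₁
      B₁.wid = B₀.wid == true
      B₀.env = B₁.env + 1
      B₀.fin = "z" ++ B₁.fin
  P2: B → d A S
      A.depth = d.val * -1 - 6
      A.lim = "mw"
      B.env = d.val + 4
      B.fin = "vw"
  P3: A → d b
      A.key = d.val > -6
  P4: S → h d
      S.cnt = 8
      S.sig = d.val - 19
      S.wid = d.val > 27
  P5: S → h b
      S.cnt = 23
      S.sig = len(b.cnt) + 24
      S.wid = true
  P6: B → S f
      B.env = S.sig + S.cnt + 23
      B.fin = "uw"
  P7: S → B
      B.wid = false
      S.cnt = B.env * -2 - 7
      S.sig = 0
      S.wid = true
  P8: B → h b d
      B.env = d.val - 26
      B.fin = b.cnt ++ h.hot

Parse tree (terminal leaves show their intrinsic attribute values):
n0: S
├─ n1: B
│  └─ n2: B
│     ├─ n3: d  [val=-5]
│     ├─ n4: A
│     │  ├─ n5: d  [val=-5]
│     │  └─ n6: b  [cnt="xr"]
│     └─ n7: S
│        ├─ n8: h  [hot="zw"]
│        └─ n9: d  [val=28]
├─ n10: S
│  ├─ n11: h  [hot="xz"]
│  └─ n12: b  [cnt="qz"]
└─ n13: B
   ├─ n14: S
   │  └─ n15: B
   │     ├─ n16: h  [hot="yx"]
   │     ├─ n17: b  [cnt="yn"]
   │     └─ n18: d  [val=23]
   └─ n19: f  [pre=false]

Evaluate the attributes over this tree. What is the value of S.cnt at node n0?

23

1. n1.wid = true  [true]
2. n2.wid = true  [B₀.wid == true]
3. n3.val = -5  [terminal]
4. n4.depth = -1  [d.val * -1 - 6]
5. n4.lim = "mw"  ["mw"]
6. n5.val = -5  [terminal]
7. n6.cnt = "xr"  [terminal]
8. n4.key = true  [d.val > -6]
9. n8.hot = "zw"  [terminal]
10. n9.val = 28  [terminal]
11. n7.cnt = 8  [8]
12. n7.sig = 9  [d.val - 19]
13. n7.wid = true  [d.val > 27]
14. n2.env = -1  [d.val + 4]
15. n2.fin = "vw"  ["vw"]
16. n1.env = 0  [B₁.env + 1]
17. n1.fin = "zvw"  ["z" ++ B₁.fin]
18. n11.hot = "xz"  [terminal]
19. n12.cnt = "qz"  [terminal]
20. n10.cnt = 23  [23]
21. n10.sig = 26  [len(b.cnt) + 24]
22. n10.wid = true  [true]
23. n13.wid = true  [B₀.env > -1]
24. n15.wid = false  [false]
25. n16.hot = "yx"  [terminal]
26. n17.cnt = "yn"  [terminal]
27. n18.val = 23  [terminal]
28. n15.env = -3  [d.val - 26]
29. n15.fin = "ynyx"  [b.cnt ++ h.hot]
30. n14.cnt = -1  [B.env * -2 - 7]
31. n14.sig = 0  [0]
32. n14.wid = true  [true]
33. n19.pre = false  [terminal]
34. n13.env = 22  [S.sig + S.cnt + 23]
35. n13.fin = "uw"  ["uw"]
36. n0.cnt = 23  [S₁.cnt + B₁.env - 22]
37. n0.sig = 10  [len(B₁.fin) + 8]
38. n0.wid = false  [B₁.env == B₀.env]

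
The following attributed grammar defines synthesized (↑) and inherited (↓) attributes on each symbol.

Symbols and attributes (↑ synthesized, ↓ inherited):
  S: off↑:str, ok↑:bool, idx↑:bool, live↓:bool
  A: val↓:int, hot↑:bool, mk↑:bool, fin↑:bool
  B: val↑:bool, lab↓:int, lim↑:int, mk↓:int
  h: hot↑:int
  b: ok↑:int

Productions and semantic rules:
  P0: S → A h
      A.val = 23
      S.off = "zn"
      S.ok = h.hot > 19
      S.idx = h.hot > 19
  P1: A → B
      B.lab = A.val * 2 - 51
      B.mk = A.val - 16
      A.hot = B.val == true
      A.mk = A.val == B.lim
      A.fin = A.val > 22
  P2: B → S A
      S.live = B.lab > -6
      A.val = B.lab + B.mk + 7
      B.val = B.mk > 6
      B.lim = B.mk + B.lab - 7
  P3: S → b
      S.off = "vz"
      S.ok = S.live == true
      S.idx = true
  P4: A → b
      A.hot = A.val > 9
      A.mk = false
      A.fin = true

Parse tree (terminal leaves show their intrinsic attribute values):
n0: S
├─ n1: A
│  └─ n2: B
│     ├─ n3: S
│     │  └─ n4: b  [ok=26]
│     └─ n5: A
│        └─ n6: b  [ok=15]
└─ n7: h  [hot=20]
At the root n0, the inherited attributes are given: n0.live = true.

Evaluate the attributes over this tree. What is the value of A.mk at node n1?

1. n0.live = true  [given at root]
2. n1.val = 23  [23]
3. n2.lab = -5  [A.val * 2 - 51]
4. n2.mk = 7  [A.val - 16]
5. n3.live = true  [B.lab > -6]
6. n4.ok = 26  [terminal]
7. n3.off = "vz"  ["vz"]
8. n3.ok = true  [S.live == true]
9. n3.idx = true  [true]
10. n5.val = 9  [B.lab + B.mk + 7]
11. n6.ok = 15  [terminal]
12. n5.hot = false  [A.val > 9]
13. n5.mk = false  [false]
14. n5.fin = true  [true]
15. n2.val = true  [B.mk > 6]
16. n2.lim = -5  [B.mk + B.lab - 7]
17. n1.hot = true  [B.val == true]
18. n1.mk = false  [A.val == B.lim]
19. n1.fin = true  [A.val > 22]
20. n7.hot = 20  [terminal]
21. n0.off = "zn"  ["zn"]
22. n0.ok = true  [h.hot > 19]
23. n0.idx = true  [h.hot > 19]

false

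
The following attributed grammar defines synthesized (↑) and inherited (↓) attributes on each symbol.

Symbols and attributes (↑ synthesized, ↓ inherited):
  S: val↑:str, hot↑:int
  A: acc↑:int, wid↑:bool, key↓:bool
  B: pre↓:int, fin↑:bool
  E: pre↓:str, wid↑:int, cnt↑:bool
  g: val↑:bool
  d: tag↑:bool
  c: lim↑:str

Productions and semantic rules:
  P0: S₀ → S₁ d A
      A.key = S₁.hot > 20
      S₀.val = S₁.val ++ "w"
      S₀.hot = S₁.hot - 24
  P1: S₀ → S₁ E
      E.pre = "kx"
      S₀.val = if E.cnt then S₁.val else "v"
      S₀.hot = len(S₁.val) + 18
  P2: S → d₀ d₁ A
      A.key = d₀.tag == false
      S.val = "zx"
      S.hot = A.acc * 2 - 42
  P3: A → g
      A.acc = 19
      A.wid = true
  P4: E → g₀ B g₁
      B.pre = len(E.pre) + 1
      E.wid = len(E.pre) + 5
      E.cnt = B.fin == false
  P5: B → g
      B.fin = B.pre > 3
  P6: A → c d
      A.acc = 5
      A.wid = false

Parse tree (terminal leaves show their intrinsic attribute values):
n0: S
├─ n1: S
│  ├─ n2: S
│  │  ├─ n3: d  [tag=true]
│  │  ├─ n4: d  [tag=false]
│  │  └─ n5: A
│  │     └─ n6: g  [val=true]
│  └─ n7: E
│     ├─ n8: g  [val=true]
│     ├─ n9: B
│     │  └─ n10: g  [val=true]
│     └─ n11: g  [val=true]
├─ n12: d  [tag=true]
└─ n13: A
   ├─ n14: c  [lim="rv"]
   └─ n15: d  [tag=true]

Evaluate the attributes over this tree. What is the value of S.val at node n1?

1. n3.tag = true  [terminal]
2. n4.tag = false  [terminal]
3. n5.key = false  [d₀.tag == false]
4. n6.val = true  [terminal]
5. n5.acc = 19  [19]
6. n5.wid = true  [true]
7. n2.val = "zx"  ["zx"]
8. n2.hot = -4  [A.acc * 2 - 42]
9. n7.pre = "kx"  ["kx"]
10. n8.val = true  [terminal]
11. n9.pre = 3  [len(E.pre) + 1]
12. n10.val = true  [terminal]
13. n9.fin = false  [B.pre > 3]
14. n11.val = true  [terminal]
15. n7.wid = 7  [len(E.pre) + 5]
16. n7.cnt = true  [B.fin == false]
17. n1.val = "zx"  [if E.cnt then S₁.val else "v"]
18. n1.hot = 20  [len(S₁.val) + 18]
19. n12.tag = true  [terminal]
20. n13.key = false  [S₁.hot > 20]
21. n14.lim = "rv"  [terminal]
22. n15.tag = true  [terminal]
23. n13.acc = 5  [5]
24. n13.wid = false  [false]
25. n0.val = "zxw"  [S₁.val ++ "w"]
26. n0.hot = -4  [S₁.hot - 24]

"zx"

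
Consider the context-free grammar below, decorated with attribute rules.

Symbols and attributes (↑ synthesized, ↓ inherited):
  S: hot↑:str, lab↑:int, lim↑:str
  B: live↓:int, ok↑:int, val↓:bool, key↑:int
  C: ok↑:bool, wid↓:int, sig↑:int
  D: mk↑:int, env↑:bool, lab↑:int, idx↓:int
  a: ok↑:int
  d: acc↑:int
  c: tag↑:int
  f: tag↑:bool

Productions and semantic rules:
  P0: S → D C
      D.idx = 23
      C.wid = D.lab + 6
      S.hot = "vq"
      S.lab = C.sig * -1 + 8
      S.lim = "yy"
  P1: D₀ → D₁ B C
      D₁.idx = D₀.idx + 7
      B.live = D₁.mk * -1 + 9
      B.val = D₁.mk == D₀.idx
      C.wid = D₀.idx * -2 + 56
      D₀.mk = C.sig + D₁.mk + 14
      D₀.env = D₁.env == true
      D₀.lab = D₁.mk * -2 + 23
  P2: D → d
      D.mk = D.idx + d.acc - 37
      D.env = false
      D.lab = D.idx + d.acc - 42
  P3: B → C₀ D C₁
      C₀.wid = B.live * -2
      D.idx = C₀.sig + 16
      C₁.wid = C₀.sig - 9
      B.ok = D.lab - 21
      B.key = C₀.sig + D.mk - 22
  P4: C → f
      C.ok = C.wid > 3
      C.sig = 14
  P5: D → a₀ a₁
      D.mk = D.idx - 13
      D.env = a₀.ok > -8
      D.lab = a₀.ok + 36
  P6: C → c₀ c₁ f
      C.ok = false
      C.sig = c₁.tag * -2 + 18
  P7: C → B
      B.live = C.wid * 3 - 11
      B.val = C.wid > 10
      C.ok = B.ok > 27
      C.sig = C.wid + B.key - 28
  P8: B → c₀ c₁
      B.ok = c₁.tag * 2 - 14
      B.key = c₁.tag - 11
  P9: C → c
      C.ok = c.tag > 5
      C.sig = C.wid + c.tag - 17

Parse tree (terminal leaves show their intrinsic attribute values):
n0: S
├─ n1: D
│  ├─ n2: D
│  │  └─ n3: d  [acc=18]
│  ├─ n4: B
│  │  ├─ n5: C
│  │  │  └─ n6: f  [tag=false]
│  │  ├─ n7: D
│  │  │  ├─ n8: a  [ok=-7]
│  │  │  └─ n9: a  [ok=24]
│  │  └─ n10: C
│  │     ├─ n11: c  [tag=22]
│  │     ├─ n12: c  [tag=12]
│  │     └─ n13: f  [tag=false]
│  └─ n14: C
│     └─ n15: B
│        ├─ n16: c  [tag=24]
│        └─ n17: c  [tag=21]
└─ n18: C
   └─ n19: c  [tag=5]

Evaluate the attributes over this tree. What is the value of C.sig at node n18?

1. n1.idx = 23  [23]
2. n2.idx = 30  [D₀.idx + 7]
3. n3.acc = 18  [terminal]
4. n2.mk = 11  [D.idx + d.acc - 37]
5. n2.env = false  [false]
6. n2.lab = 6  [D.idx + d.acc - 42]
7. n4.live = -2  [D₁.mk * -1 + 9]
8. n4.val = false  [D₁.mk == D₀.idx]
9. n5.wid = 4  [B.live * -2]
10. n6.tag = false  [terminal]
11. n5.ok = true  [C.wid > 3]
12. n5.sig = 14  [14]
13. n7.idx = 30  [C₀.sig + 16]
14. n8.ok = -7  [terminal]
15. n9.ok = 24  [terminal]
16. n7.mk = 17  [D.idx - 13]
17. n7.env = true  [a₀.ok > -8]
18. n7.lab = 29  [a₀.ok + 36]
19. n10.wid = 5  [C₀.sig - 9]
20. n11.tag = 22  [terminal]
21. n12.tag = 12  [terminal]
22. n13.tag = false  [terminal]
23. n10.ok = false  [false]
24. n10.sig = -6  [c₁.tag * -2 + 18]
25. n4.ok = 8  [D.lab - 21]
26. n4.key = 9  [C₀.sig + D.mk - 22]
27. n14.wid = 10  [D₀.idx * -2 + 56]
28. n15.live = 19  [C.wid * 3 - 11]
29. n15.val = false  [C.wid > 10]
30. n16.tag = 24  [terminal]
31. n17.tag = 21  [terminal]
32. n15.ok = 28  [c₁.tag * 2 - 14]
33. n15.key = 10  [c₁.tag - 11]
34. n14.ok = true  [B.ok > 27]
35. n14.sig = -8  [C.wid + B.key - 28]
36. n1.mk = 17  [C.sig + D₁.mk + 14]
37. n1.env = false  [D₁.env == true]
38. n1.lab = 1  [D₁.mk * -2 + 23]
39. n18.wid = 7  [D.lab + 6]
40. n19.tag = 5  [terminal]
41. n18.ok = false  [c.tag > 5]
42. n18.sig = -5  [C.wid + c.tag - 17]
43. n0.hot = "vq"  ["vq"]
44. n0.lab = 13  [C.sig * -1 + 8]
45. n0.lim = "yy"  ["yy"]

-5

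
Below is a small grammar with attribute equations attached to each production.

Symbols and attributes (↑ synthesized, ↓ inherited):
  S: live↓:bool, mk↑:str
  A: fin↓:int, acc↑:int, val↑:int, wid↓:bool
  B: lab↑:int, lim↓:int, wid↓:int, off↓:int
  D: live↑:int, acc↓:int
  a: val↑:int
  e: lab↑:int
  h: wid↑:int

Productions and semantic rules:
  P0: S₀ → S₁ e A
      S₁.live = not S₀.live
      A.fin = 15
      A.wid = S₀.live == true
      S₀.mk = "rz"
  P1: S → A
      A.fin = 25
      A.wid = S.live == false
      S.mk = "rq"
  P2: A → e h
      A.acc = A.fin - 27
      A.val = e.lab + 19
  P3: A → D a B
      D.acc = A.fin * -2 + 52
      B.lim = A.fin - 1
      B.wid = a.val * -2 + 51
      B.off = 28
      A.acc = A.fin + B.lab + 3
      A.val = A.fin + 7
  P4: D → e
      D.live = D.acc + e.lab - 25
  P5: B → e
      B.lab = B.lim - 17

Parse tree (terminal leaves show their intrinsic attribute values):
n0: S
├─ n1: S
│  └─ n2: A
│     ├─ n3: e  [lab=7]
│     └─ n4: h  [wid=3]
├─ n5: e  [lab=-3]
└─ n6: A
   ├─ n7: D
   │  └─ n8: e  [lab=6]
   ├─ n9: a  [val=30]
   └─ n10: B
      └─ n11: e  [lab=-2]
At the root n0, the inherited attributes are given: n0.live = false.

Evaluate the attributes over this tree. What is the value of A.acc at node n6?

1. n0.live = false  [given at root]
2. n1.live = true  [not S₀.live]
3. n2.fin = 25  [25]
4. n2.wid = false  [S.live == false]
5. n3.lab = 7  [terminal]
6. n4.wid = 3  [terminal]
7. n2.acc = -2  [A.fin - 27]
8. n2.val = 26  [e.lab + 19]
9. n1.mk = "rq"  ["rq"]
10. n5.lab = -3  [terminal]
11. n6.fin = 15  [15]
12. n6.wid = false  [S₀.live == true]
13. n7.acc = 22  [A.fin * -2 + 52]
14. n8.lab = 6  [terminal]
15. n7.live = 3  [D.acc + e.lab - 25]
16. n9.val = 30  [terminal]
17. n10.lim = 14  [A.fin - 1]
18. n10.wid = -9  [a.val * -2 + 51]
19. n10.off = 28  [28]
20. n11.lab = -2  [terminal]
21. n10.lab = -3  [B.lim - 17]
22. n6.acc = 15  [A.fin + B.lab + 3]
23. n6.val = 22  [A.fin + 7]
24. n0.mk = "rz"  ["rz"]

15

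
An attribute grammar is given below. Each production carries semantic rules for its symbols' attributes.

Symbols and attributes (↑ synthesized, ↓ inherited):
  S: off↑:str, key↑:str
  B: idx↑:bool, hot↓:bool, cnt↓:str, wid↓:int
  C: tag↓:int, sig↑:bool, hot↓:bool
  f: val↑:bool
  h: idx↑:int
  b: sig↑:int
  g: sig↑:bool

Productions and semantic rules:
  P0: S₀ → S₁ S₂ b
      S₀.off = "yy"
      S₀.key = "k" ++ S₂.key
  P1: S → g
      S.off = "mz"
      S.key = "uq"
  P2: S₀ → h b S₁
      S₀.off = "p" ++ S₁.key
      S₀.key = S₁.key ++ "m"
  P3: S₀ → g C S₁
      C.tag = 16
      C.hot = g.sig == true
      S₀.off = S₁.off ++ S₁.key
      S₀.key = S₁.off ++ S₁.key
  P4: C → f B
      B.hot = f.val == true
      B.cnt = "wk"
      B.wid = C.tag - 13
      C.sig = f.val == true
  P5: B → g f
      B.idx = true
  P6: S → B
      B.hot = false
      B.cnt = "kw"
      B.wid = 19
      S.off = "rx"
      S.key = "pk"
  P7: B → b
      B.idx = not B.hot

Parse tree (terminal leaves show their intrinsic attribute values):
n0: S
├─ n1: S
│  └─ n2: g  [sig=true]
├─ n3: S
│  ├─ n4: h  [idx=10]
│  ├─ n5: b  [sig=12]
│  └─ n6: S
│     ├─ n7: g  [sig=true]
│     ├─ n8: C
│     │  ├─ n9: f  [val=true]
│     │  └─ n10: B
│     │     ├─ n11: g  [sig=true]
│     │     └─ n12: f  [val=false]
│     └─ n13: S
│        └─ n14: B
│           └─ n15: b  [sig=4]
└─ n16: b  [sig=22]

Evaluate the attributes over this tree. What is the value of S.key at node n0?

"krxpkm"

1. n2.sig = true  [terminal]
2. n1.off = "mz"  ["mz"]
3. n1.key = "uq"  ["uq"]
4. n4.idx = 10  [terminal]
5. n5.sig = 12  [terminal]
6. n7.sig = true  [terminal]
7. n8.tag = 16  [16]
8. n8.hot = true  [g.sig == true]
9. n9.val = true  [terminal]
10. n10.hot = true  [f.val == true]
11. n10.cnt = "wk"  ["wk"]
12. n10.wid = 3  [C.tag - 13]
13. n11.sig = true  [terminal]
14. n12.val = false  [terminal]
15. n10.idx = true  [true]
16. n8.sig = true  [f.val == true]
17. n14.hot = false  [false]
18. n14.cnt = "kw"  ["kw"]
19. n14.wid = 19  [19]
20. n15.sig = 4  [terminal]
21. n14.idx = true  [not B.hot]
22. n13.off = "rx"  ["rx"]
23. n13.key = "pk"  ["pk"]
24. n6.off = "rxpk"  [S₁.off ++ S₁.key]
25. n6.key = "rxpk"  [S₁.off ++ S₁.key]
26. n3.off = "prxpk"  ["p" ++ S₁.key]
27. n3.key = "rxpkm"  [S₁.key ++ "m"]
28. n16.sig = 22  [terminal]
29. n0.off = "yy"  ["yy"]
30. n0.key = "krxpkm"  ["k" ++ S₂.key]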